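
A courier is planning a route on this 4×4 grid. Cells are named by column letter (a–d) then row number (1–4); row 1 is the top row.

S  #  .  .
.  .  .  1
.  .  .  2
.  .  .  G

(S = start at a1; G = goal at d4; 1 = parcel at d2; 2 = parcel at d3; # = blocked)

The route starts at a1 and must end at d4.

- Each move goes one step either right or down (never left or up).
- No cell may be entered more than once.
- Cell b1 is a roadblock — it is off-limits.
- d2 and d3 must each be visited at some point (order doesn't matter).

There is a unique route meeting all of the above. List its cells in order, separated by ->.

a1 -> a2 -> b2 -> c2 -> d2 -> d3 -> d4

Moves only go right or down, so the column and row indices never decrease.
Route from a1: down 1 to a2, right 3 to d2, down 2 to d4 — 6 moves in all.
Check: all required cells visited.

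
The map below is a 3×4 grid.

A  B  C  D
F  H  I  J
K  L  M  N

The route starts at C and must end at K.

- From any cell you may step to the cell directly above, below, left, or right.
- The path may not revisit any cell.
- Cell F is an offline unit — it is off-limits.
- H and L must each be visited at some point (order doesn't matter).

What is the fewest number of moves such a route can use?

4

Any route passes through H and L in some order between C and K. Summing Manhattan distances along each leg and taking the cheapest ordering (C → H → L → K) gives a lower bound of 2 + 1 + 1 = 4 moves.
A route of 4 moves achieves this: C → I → H → L → K.
Since 4 matches the lower bound, it is optimal.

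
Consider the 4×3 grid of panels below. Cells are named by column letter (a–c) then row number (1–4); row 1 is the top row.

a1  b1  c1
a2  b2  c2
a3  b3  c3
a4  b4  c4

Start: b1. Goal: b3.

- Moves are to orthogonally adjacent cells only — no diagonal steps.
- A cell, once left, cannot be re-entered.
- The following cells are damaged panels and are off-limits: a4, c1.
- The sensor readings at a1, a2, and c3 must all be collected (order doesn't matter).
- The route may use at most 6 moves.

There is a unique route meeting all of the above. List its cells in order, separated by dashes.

The budget equals the shortest possible length, so every move has to be on a shortest route through the required cells.
Route from b1: left 1 to a1, down 1 to a2, right 2 to c2, down 1 to c3, left 1 to b3 — 6 moves in all.
Check: all required cells visited; 6 ≤ 6 moves.

b1 - a1 - a2 - b2 - c2 - c3 - b3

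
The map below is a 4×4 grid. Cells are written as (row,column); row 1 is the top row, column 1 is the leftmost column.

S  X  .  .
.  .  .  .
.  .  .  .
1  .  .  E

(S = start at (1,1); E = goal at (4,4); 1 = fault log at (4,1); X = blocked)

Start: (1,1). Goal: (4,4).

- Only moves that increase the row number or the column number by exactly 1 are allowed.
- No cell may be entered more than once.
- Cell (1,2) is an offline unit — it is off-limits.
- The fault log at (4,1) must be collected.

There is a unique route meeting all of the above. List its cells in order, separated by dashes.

(1,1) - (2,1) - (3,1) - (4,1) - (4,2) - (4,3) - (4,4)

Moves only go right or down, so the column and row indices never decrease.
Route from (1,1): down 3 to (4,1), right 3 to (4,4) — 6 moves in all.
Check: all required cells visited.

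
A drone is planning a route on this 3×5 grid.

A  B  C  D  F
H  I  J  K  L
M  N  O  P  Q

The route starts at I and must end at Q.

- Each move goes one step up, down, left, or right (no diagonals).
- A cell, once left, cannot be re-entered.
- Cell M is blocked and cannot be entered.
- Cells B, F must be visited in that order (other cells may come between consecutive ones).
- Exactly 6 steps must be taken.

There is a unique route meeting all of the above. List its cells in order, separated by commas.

I, B, C, D, F, L, Q

The waypoints must appear in the order B, F, with no cell reused.
Route from I: up 1 to B, right 3 to F, down 2 to Q — 6 moves in all.
Check: order respected (B at step 1, F at step 4); 6 moves as required.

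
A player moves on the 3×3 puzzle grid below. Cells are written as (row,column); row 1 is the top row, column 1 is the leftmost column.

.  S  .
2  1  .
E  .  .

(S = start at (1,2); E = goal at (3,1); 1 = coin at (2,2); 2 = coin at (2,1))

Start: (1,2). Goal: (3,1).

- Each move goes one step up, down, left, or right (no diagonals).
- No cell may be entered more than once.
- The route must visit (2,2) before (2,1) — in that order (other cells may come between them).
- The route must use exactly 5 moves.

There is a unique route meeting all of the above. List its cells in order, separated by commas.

The waypoints must appear in the order (2,2), (2,1), with no cell reused.
Route from (1,2): right 1 to (1,3), down 1 to (2,3), left 2 to (2,1), down 1 to (3,1) — 5 moves in all.
Check: order respected (1 at step 3, 2 at step 4); 5 moves as required.

(1,2), (1,3), (2,3), (2,2), (2,1), (3,1)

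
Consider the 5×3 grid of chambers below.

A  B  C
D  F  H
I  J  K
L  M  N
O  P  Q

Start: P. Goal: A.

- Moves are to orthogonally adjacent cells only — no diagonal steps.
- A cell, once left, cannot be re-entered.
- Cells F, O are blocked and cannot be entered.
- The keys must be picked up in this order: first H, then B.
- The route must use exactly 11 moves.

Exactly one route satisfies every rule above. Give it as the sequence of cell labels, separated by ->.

P -> Q -> N -> M -> L -> I -> J -> K -> H -> C -> B -> A

The waypoints must appear in the order H, B, with no cell reused.
Route from P: right 1 to Q, up 1 to N, left 2 to L, up 1 to I, right 2 to K, up 2 to C, left 2 to A — 11 moves in all.
Check: order respected (H at step 8, B at step 10); 11 moves as required.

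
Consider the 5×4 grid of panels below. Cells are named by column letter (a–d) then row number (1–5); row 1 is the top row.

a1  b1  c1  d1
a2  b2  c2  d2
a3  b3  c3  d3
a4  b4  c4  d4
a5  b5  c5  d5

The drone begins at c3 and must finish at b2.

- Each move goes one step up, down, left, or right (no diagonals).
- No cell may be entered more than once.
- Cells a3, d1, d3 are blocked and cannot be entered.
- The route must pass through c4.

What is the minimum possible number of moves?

Any route passes through c4 somewhere between c3 and b2. Summing Manhattan distances along the two legs (c3 → c4 → b2) gives a lower bound of 1 + 3 = 4 moves.
A route of 4 moves achieves this: c3 → c4 → b4 → b3 → b2.
Since 4 matches the lower bound, it is optimal.

4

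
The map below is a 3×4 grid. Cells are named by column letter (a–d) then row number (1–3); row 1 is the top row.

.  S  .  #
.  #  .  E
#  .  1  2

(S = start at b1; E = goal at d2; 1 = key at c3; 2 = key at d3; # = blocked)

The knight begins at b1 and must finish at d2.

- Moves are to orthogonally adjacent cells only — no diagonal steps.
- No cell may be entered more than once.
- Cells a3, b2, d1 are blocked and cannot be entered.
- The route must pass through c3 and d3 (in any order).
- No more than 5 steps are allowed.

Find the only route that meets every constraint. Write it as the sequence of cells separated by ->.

The budget equals the shortest possible length, so every move has to be on a shortest route through the required cells.
Route from b1: right to c1, 2× down (reaching c3), right to d3, up to d2 — 5 moves in all.
Check: all required cells visited; 5 ≤ 5 moves.

b1 -> c1 -> c2 -> c3 -> d3 -> d2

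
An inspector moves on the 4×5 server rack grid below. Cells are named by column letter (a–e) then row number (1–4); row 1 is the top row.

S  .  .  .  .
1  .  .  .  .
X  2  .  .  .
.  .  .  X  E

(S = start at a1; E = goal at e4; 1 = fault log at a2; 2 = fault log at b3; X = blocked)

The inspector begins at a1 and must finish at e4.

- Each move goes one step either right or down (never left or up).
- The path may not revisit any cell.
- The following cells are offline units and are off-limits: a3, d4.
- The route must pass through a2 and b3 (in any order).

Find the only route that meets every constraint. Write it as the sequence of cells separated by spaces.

a1 a2 b2 b3 c3 d3 e3 e4

Moves only go right or down, so the column and row indices never decrease.
Route from a1: down to a2, right to b2, down to b3, 3× right (reaching e3), down to e4 — 7 moves in all.
Check: all required cells visited.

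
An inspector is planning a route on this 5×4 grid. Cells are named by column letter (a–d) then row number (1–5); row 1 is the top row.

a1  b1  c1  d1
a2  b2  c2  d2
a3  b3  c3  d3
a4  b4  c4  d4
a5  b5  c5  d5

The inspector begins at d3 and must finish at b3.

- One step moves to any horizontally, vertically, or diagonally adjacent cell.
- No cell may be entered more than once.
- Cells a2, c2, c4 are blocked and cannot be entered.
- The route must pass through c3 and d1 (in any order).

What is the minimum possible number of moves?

Any route passes through c3 and d1 in some order between d3 and b3. Summing Chebyshev distances along each leg and taking the cheapest ordering (d3 → d1 → c3 → b3) gives a lower bound of 2 + 2 + 1 = 5 moves.
The shortest route satisfying every rule uses 6 moves: d3 → d2 → d1 → c1 → b2 → c3 → b3.
The bound of 5 isn't tight here; checking systematically, no route of length 5 through 5 satisfies every constraint, so 6 is the minimum.

6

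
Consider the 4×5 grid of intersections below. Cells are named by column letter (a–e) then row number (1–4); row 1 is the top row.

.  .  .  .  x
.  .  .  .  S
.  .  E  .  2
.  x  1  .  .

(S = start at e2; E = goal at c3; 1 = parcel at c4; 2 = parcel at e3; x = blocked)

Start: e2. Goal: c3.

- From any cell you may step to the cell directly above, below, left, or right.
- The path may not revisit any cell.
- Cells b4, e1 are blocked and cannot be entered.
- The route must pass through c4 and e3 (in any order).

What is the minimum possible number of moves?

5

Any route passes through c4 and e3 in some order between e2 and c3. Summing Manhattan distances along each leg and taking the cheapest ordering (e2 → e3 → c4 → c3) gives a lower bound of 1 + 3 + 1 = 5 moves.
A route of 5 moves achieves this: e2 → e3 → e4 → d4 → c4 → c3.
Since 5 matches the lower bound, it is optimal.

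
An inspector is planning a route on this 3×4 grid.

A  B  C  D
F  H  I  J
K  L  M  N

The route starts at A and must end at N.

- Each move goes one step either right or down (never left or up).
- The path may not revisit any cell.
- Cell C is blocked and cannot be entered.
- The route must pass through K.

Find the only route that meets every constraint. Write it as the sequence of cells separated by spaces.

A F K L M N

Moves only go right or down, so the column and row indices never decrease.
Route from A: down 2 to K, right 3 to N — 5 moves in all.
Check: all required cells visited.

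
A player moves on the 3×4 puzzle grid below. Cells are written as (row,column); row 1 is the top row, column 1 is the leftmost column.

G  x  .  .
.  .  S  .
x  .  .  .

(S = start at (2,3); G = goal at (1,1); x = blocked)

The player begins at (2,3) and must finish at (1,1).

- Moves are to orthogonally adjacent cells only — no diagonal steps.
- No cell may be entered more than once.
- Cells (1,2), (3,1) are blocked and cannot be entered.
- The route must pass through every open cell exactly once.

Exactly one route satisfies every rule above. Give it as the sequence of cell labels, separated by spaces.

Need to visit all 10 open cells exactly once, starting at (2,3) and ending at (1,1).
Route from (2,3): up 1 to (1,3), right 1 to (1,4), down 2 to (3,4), left 2 to (3,2), up 1 to (2,2), left 1 to (2,1), up 1 to (1,1) — 9 moves in all.
Check: all 10 open cells covered.

(2,3) (1,3) (1,4) (2,4) (3,4) (3,3) (3,2) (2,2) (2,1) (1,1)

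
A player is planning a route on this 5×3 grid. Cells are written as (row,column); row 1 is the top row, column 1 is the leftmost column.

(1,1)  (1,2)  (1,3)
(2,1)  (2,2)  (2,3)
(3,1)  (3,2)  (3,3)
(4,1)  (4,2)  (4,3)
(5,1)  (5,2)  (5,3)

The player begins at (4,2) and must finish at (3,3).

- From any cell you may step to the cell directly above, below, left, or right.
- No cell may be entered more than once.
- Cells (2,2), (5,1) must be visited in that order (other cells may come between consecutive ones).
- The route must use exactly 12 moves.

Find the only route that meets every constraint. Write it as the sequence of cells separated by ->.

The waypoints must appear in the order (2,2), (5,1), with no cell reused.
Route from (4,2): 3× up (reaching (1,2)), left to (1,1), 4× down (reaching (5,1)), 2× right (reaching (5,3)), 2× up (reaching (3,3)) — 12 moves in all.
Check: order respected ((2,2) at step 2, (5,1) at step 8); 12 moves as required.

(4,2) -> (3,2) -> (2,2) -> (1,2) -> (1,1) -> (2,1) -> (3,1) -> (4,1) -> (5,1) -> (5,2) -> (5,3) -> (4,3) -> (3,3)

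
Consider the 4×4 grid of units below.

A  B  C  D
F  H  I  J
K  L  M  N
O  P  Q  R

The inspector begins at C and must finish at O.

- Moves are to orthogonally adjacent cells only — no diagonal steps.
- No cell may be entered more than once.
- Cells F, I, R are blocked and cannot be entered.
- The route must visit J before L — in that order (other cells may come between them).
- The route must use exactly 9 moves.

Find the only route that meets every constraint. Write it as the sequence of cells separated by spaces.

C D J N M Q P L K O

The waypoints must appear in the order J, L, with no cell reused.
Route from C: right 1 to D, down 2 to N, left 1 to M, down 1 to Q, left 1 to P, up 1 to L, left 1 to K, down 1 to O — 9 moves in all.
Check: order respected (J at step 2, L at step 7); 9 moves as required.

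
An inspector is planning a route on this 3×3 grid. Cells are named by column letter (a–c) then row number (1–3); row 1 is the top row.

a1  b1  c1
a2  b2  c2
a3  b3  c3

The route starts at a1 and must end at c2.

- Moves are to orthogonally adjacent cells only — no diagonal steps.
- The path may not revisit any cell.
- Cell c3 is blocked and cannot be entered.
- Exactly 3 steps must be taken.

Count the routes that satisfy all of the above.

3

Need simple routes of exactly 3 moves from a1 to c2 (Manhattan distance 3, so 0 moves are spent on a detour and 0 undoing it).
Enumerating: a1 a2 b2 c2 | a1 b1 b2 c2 | a1 b1 c1 c2.
That gives 3 routes.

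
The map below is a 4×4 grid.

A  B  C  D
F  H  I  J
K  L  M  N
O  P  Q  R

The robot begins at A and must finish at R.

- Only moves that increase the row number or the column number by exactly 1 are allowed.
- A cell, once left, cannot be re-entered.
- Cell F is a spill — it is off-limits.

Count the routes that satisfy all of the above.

A right/down-only route from A to R makes exactly 3 down-moves and 3 right-moves in some order.
With no other constraints that would be C(6,3) = 20 routes.
Subtract routes through each blocked cell (inclusion–exclusion for overlaps): − through F: 10 → 10.
That gives 10 routes.

10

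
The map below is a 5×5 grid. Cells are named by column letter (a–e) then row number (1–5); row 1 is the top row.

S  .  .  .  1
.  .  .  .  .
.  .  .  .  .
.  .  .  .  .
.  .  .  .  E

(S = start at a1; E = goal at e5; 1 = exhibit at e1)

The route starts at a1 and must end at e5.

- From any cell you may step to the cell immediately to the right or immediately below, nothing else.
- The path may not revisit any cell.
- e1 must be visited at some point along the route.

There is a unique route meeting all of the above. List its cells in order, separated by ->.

Moves only go right or down, so the column and row indices never decrease.
Route from a1: 4× right (reaching e1), 4× down (reaching e5) — 8 moves in all.
Check: all required cells visited.

a1 -> b1 -> c1 -> d1 -> e1 -> e2 -> e3 -> e4 -> e5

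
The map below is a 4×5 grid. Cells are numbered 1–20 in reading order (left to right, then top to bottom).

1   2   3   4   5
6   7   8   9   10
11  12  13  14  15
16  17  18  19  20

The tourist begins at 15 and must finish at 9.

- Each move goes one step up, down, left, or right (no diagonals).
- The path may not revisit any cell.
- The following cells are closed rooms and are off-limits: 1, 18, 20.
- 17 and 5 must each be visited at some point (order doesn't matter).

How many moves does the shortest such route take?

Any route passes through 17 and 5 in some order between 15 and 9. Summing Manhattan distances along each leg and taking the cheapest ordering (15 → 17 → 5 → 9) gives a lower bound of 4 + 6 + 2 = 12 moves.
The shortest route satisfying every rule uses 14 moves: 15 → 10 → 5 → 4 → 3 → 8 → 7 → 6 → 11 → 16 → 17 → 12 → 13 → 14 → 9.
The no-revisit rule (legs can't share cells) pushes the minimum above the 12-move bound; an exhaustive check rules out every length from 12 to 13, leaving 14 as the minimum.

14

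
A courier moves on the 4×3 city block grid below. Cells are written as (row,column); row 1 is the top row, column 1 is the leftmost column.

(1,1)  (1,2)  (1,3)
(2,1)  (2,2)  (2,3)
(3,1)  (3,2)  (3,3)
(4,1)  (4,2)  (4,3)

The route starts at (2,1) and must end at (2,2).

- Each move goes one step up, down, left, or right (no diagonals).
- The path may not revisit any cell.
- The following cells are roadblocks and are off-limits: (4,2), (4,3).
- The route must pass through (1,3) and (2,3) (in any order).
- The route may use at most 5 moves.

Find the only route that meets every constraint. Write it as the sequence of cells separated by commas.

(2,1), (1,1), (1,2), (1,3), (2,3), (2,2)

The budget equals the shortest possible length, so every move has to be on a shortest route through the required cells.
Route from (2,1): up to (1,1), 2× right (reaching (1,3)), down to (2,3), left to (2,2) — 5 moves in all.
Check: all required cells visited; 5 ≤ 5 moves.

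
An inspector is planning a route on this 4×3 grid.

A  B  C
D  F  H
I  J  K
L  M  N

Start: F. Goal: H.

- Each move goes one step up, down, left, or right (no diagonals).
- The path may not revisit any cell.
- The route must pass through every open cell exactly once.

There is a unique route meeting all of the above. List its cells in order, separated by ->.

F -> J -> K -> N -> M -> L -> I -> D -> A -> B -> C -> H

Need to visit all 12 open cells exactly once, starting at F and ending at H.
Route from F: down 1 to J, right 1 to K, down 1 to N, left 2 to L, up 3 to A, right 2 to C, down 1 to H — 11 moves in all.
Check: all 12 open cells covered.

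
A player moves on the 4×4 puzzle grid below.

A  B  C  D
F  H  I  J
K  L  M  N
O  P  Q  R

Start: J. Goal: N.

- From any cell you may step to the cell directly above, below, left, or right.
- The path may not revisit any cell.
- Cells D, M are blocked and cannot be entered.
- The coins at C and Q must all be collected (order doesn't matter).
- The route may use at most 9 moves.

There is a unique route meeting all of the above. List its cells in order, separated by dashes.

J - I - C - B - H - L - P - Q - R - N

The budget equals the shortest possible length, so every move has to be on a shortest route through the required cells.
Route from J: left 1 to I, up 1 to C, left 1 to B, down 3 to P, right 2 to R, up 1 to N — 9 moves in all.
Check: all required cells visited; 9 ≤ 9 moves.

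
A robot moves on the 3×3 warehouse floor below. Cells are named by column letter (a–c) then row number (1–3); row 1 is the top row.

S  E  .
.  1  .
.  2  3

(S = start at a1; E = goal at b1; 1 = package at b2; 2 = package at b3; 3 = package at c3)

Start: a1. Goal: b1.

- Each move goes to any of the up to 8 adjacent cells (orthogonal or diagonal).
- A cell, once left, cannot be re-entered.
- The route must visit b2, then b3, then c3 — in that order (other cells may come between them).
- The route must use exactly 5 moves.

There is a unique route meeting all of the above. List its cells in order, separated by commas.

The waypoints must appear in the order b2, b3, c3, with no cell reused.
Route from a1: down-right to b2, down to b3, right to c3, up to c2, up-left to b1 — 5 moves in all.
Check: order respected (1 at step 1, 2 at step 2, 3 at step 3); 5 moves as required.

a1, b2, b3, c3, c2, b1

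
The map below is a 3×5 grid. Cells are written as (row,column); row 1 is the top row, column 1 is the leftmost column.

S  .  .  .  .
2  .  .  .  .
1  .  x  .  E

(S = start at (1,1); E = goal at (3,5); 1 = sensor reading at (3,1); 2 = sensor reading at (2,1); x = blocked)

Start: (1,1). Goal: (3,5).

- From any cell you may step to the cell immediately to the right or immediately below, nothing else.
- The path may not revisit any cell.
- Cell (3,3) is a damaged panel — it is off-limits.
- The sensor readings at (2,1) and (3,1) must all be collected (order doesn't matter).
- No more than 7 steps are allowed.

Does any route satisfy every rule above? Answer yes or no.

Right/down moves force the required cells to be taken in the order (2,1), (3,1). Every right/down route from (3,1) to (3,5) runs into a blocked cell, so that leg cannot be completed.

no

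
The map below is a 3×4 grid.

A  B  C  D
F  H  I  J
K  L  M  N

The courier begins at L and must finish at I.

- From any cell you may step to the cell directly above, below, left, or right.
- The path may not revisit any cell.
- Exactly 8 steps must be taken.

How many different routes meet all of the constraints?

5

Need simple routes of exactly 8 moves from L to I (Manhattan distance 2, so 3 moves are spent on a detour and 3 undoing it).
Enumerating: L H B C D J N M I | L H F A B C D J I | L K F A B C D J I | L K F H B C D J I | L M N J D C B H I.
That gives 5 routes.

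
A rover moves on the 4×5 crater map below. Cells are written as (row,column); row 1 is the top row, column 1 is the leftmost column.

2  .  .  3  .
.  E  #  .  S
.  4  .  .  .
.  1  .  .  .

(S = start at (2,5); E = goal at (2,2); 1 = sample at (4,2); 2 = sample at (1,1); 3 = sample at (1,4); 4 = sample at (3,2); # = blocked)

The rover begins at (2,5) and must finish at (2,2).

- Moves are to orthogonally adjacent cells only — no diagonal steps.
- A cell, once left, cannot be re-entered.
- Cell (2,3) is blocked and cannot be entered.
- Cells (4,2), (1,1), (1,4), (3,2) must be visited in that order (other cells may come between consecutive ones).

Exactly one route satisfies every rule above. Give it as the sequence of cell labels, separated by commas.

(2,5), (3,5), (4,5), (4,4), (4,3), (4,2), (4,1), (3,1), (2,1), (1,1), (1,2), (1,3), (1,4), (2,4), (3,4), (3,3), (3,2), (2,2)

The waypoints must appear in the order (4,2), (1,1), (1,4), (3,2), with no cell reused.
Route from (2,5): down 2 to (4,5), left 4 to (4,1), up 3 to (1,1), right 3 to (1,4), down 2 to (3,4), left 2 to (3,2), up 1 to (2,2) — 17 moves in all.
Check: order respected (1 at step 5, 2 at step 9, 3 at step 12, 4 at step 16).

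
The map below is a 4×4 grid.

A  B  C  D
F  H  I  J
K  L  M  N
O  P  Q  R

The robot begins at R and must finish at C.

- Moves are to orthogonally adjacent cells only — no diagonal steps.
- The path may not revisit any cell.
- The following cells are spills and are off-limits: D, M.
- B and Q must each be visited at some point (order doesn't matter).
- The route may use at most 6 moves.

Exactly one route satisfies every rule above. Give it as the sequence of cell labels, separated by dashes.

Any route must reach B and Q and still end at C within 6 moves, so the order of the required stops is forced.
Route from R: 2× left (reaching P), 3× up (reaching B), right to C — 6 moves in all.
Check: all required cells visited; 6 ≤ 6 moves.

R - Q - P - L - H - B - C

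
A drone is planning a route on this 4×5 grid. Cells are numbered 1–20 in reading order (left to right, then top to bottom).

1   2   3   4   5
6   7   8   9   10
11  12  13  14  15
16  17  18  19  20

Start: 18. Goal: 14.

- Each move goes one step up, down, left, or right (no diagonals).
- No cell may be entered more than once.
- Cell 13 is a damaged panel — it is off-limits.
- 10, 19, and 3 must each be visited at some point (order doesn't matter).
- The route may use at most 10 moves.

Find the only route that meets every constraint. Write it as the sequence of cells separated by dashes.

Any route must reach 10, 19, and 3 and still end at 14 within 10 moves, so the order of the required stops is forced.
Route from 18: 2× right (reaching 20), 3× up (reaching 5), 2× left (reaching 3), down to 8, right to 9, down to 14 — 10 moves in all.
Check: all required cells visited; 10 ≤ 10 moves.

18 - 19 - 20 - 15 - 10 - 5 - 4 - 3 - 8 - 9 - 14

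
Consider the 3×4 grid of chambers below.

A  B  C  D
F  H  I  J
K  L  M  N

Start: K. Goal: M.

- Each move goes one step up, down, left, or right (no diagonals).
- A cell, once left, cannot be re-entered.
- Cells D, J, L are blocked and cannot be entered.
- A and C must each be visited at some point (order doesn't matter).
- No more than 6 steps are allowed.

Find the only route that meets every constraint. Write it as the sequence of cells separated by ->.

Any route must reach A and C and still end at M within 6 moves, so the order of the required stops is forced.
Route from K: up 2 to A, right 2 to C, down 2 to M — 6 moves in all.
Check: all required cells visited; 6 ≤ 6 moves.

K -> F -> A -> B -> C -> I -> M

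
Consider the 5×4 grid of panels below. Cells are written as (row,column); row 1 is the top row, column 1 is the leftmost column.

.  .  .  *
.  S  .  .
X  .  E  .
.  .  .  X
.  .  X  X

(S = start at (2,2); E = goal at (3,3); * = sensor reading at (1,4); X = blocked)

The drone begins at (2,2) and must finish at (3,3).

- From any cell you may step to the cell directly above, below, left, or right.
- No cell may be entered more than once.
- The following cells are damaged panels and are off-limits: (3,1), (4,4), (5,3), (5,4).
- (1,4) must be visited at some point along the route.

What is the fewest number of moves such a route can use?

Any route passes through (1,4) somewhere between (2,2) and (3,3). Summing Manhattan distances along the two legs ((2,2) → (1,4) → (3,3)) gives a lower bound of 3 + 3 = 6 moves.
A route of 6 moves achieves this: (2,2) → (1,2) → (1,3) → (1,4) → (2,4) → (3,4) → (3,3).
Since 6 matches the lower bound, it is optimal.

6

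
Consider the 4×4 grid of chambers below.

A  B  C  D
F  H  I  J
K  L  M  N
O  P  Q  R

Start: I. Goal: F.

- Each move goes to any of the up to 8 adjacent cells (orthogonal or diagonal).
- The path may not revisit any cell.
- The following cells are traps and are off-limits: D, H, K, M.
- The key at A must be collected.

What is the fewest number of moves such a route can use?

3

Any route passes through A somewhere between I and F. Summing Chebyshev distances along the two legs (I → A → F) gives a lower bound of 2 + 1 = 3 moves.
A route of 3 moves achieves this: I → B → A → F.
Since 3 matches the lower bound, it is optimal.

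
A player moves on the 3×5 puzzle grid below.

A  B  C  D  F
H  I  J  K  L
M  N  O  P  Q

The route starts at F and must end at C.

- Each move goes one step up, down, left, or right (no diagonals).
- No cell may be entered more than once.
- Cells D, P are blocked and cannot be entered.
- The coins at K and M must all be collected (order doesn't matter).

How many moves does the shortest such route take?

Any route passes through K and M in some order between F and C. Summing Manhattan distances along each leg and taking the cheapest ordering (F → K → M → C) gives a lower bound of 2 + 4 + 4 = 10 moves.
A route of 10 moves achieves this: F → L → K → J → O → N → M → H → A → B → C.
Since 10 matches the lower bound, it is optimal.

10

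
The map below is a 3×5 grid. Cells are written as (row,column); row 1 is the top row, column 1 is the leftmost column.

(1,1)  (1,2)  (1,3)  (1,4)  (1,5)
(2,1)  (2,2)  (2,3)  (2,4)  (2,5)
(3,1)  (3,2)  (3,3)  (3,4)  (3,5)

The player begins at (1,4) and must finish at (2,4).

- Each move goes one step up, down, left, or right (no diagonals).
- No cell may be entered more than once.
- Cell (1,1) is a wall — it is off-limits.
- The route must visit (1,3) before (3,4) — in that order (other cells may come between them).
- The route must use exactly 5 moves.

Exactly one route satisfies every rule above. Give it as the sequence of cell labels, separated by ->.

(1,4) -> (1,3) -> (2,3) -> (3,3) -> (3,4) -> (2,4)

The waypoints must appear in the order (1,3), (3,4), with no cell reused.
Route from (1,4): left to (1,3), 2× down (reaching (3,3)), right to (3,4), up to (2,4) — 5 moves in all.
Check: order respected ((1,3) at step 1, (3,4) at step 4); 5 moves as required.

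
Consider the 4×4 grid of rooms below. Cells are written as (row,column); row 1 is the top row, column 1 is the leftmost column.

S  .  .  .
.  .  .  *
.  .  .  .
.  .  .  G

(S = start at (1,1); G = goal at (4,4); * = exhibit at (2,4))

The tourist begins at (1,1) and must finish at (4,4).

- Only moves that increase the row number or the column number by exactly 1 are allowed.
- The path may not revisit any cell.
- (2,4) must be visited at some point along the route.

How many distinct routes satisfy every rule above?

4

A right/down-only route from (1,1) to (4,4) makes exactly 3 down-moves and 3 right-moves in some order.
With no other constraints that would be C(6,3) = 20 routes.
Split at (2,4) and multiply the segment counts: (1,1)→(2,4): 4; (2,4)→(4,4): 1; product = 4.
That gives 4 routes.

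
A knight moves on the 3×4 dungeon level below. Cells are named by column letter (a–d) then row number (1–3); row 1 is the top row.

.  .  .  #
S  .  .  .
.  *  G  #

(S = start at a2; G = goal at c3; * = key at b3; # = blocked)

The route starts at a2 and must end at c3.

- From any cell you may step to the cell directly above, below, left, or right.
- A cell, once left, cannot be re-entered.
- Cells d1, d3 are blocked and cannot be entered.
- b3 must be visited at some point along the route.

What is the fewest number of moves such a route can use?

3

Any route passes through b3 somewhere between a2 and c3. Summing Manhattan distances along the two legs (a2 → b3 → c3) gives a lower bound of 2 + 1 = 3 moves.
A route of 3 moves achieves this: a2 → a3 → b3 → c3.
Since 3 matches the lower bound, it is optimal.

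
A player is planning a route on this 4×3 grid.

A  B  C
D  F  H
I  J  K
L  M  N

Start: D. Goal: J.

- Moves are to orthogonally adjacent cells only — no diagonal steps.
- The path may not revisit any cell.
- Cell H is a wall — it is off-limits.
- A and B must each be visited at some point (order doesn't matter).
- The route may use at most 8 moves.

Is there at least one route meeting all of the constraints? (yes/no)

One route that works: D → A → B → F → J.

yes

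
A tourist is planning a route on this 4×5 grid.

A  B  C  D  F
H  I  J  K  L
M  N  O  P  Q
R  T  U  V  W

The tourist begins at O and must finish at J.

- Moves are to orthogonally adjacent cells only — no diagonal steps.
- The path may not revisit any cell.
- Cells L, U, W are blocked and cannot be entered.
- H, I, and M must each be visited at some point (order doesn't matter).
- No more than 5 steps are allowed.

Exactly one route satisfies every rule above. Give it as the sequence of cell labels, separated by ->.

The budget equals the shortest possible length, so every move has to be on a shortest route through the required cells.
Route from O: left 2 to M, up 1 to H, right 2 to J — 5 moves in all.
Check: all required cells visited; 5 ≤ 5 moves.

O -> N -> M -> H -> I -> J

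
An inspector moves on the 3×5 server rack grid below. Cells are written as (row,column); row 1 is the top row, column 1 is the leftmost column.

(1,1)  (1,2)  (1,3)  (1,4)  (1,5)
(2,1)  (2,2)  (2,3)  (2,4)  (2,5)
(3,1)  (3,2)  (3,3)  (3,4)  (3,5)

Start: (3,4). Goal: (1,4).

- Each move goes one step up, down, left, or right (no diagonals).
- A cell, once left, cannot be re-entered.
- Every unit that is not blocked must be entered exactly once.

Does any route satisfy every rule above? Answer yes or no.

no

Colour the cells like a checkerboard: each orthogonal step flips colour, so a Hamiltonian route alternates colours. Here there are 8 cells of one colour and 7 of the other, with start on the same colour as the goal — the counts and endpoints can't be arranged into an alternating sequence of length 15, so no Hamiltonian route exists.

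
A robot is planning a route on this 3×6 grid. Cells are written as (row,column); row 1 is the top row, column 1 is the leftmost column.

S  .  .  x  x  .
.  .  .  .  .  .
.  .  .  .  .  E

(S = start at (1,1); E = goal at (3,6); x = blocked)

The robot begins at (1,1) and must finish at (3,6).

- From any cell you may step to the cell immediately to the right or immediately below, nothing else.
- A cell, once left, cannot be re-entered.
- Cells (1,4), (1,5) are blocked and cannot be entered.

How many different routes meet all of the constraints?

15

A right/down-only route from (1,1) to (3,6) makes exactly 2 down-moves and 5 right-moves in some order.
With no other constraints that would be C(7,2) = 21 routes.
Subtract routes through each blocked cell (inclusion–exclusion for overlaps): − through (1,4): 6 − through (1,5): 3 + through (1,4)&(1,5): 3 → 15.
That gives 15 routes.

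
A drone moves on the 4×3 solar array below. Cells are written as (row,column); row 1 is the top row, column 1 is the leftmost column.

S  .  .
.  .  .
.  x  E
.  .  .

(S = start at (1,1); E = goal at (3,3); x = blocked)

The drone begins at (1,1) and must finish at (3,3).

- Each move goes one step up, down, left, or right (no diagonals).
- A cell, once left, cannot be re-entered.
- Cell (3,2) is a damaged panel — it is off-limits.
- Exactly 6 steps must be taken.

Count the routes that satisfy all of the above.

Need simple routes of exactly 6 moves from (1,1) to (3,3) (Manhattan distance 4, so 1 moves are spent on a detour and 1 undoing it).
Enumerating: (1,1) (2,1) (3,1) (4,1) (4,2) (4,3) (3,3) | (1,1) (2,1) (2,2) (1,2) (1,3) (2,3) (3,3).
That gives 2 routes.

2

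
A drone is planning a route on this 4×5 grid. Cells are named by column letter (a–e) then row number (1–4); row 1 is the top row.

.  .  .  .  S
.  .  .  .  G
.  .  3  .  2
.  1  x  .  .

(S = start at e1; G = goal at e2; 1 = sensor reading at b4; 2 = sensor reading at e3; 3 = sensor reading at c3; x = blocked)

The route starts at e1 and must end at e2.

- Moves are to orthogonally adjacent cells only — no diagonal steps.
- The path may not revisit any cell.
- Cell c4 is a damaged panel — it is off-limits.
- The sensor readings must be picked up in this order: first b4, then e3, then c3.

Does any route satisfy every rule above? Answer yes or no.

no

Ignoring the required order, 22 revisit-free routes from e1 to e2 pass through all of b4, e3, and c3; the waypoint orders that occur are b4 → c3 → e3 (22) — never b4 → e3 → c3.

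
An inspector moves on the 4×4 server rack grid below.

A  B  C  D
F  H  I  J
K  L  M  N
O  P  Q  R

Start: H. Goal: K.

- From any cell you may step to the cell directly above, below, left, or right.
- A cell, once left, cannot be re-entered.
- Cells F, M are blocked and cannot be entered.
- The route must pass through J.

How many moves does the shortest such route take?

8

Any route passes through J somewhere between H and K. Summing Manhattan distances along the two legs (H → J → K) gives a lower bound of 2 + 4 = 6 moves.
The shortest route satisfying every rule uses 8 moves: H → I → J → N → R → Q → P → L → K.
The bound of 6 isn't tight here; checking systematically, no route of length 6 through 7 satisfies every constraint, so 8 is the minimum.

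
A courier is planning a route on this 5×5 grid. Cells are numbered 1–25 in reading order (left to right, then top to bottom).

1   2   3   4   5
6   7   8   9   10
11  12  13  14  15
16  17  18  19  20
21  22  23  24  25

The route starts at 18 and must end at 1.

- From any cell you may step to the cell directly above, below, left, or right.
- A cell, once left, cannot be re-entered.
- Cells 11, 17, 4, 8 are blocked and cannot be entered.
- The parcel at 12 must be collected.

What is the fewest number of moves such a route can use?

5

Any route passes through 12 somewhere between 18 and 1. Summing Manhattan distances along the two legs (18 → 12 → 1) gives a lower bound of 2 + 3 = 5 moves.
A route of 5 moves achieves this: 18 → 13 → 12 → 7 → 2 → 1.
Since 5 matches the lower bound, it is optimal.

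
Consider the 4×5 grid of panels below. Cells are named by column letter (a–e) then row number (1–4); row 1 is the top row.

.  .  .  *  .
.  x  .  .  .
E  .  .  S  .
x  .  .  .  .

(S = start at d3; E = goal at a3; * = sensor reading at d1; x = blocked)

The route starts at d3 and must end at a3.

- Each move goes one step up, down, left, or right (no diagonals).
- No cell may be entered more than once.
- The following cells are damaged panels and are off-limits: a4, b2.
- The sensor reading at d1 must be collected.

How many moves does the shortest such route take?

7

Any route passes through d1 somewhere between d3 and a3. Summing Manhattan distances along the two legs (d3 → d1 → a3) gives a lower bound of 2 + 5 = 7 moves.
A route of 7 moves achieves this: d3 → d2 → d1 → c1 → c2 → c3 → b3 → a3.
Since 7 matches the lower bound, it is optimal.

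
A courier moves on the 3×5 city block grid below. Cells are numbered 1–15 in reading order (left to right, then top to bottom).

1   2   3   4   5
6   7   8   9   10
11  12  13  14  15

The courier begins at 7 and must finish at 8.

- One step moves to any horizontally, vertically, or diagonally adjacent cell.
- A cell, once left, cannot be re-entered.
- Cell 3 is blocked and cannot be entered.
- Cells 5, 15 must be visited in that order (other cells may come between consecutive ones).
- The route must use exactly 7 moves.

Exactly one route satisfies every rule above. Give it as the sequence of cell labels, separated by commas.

7, 13, 9, 5, 10, 15, 14, 8

The waypoints must appear in the order 5, 15, with no cell reused.
Route from 7: down-right to 13, 2× up-right (reaching 5), 2× down (reaching 15), left to 14, up-left to 8 — 7 moves in all.
Check: order respected (5 at step 3, 15 at step 5); 7 moves as required.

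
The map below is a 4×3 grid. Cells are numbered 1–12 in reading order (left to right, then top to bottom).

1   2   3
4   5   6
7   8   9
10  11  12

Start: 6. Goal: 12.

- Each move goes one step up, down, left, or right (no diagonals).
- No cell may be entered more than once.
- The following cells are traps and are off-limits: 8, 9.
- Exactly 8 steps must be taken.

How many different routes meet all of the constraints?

3

Need simple routes of exactly 8 moves from 6 to 12 (Manhattan distance 2, so 3 moves are spent on a detour and 3 undoing it).
Enumerating: 6 3 2 5 4 7 10 11 12 | 6 3 2 1 4 7 10 11 12 | 6 5 2 1 4 7 10 11 12.
That gives 3 routes.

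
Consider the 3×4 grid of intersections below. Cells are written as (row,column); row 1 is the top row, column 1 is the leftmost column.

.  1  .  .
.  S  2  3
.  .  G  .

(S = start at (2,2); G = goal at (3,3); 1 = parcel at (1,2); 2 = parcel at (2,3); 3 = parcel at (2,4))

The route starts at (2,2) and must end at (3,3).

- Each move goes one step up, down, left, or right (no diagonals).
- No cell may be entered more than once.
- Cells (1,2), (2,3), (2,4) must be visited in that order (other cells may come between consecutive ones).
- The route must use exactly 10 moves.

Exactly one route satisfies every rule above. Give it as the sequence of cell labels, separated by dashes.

The waypoints must appear in the order (1,2), (2,3), (2,4), with no cell reused.
Route from (2,2): down 1 to (3,2), left 1 to (3,1), up 2 to (1,1), right 2 to (1,3), down 1 to (2,3), right 1 to (2,4), down 1 to (3,4), left 1 to (3,3) — 10 moves in all.
Check: order respected (1 at step 5, 2 at step 7, 3 at step 8); 10 moves as required.

(2,2) - (3,2) - (3,1) - (2,1) - (1,1) - (1,2) - (1,3) - (2,3) - (2,4) - (3,4) - (3,3)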